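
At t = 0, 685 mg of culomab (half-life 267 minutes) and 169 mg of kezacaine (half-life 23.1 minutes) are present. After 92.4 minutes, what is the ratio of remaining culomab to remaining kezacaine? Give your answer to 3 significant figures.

51.0

culomab: 685 × (1/2)^(92.4/267) = 685 × (1/2)^0.34607 ≈ 538.91 mg.
kezacaine: 169 × (1/2)^(92.4/23.1) = 169 × (1/2)^4 ≈ 10.562 mg.
Ratio ≈ 538.91 / 10.562 ≈ 51.021.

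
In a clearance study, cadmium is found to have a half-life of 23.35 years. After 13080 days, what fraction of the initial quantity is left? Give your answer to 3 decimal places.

13080 days = 35.8356 years.
n = 35.8356/23.35 ≈ 1.5347 half-lives.
Fraction remaining = (1/2)^1.5347 ≈ 0.34515.

0.345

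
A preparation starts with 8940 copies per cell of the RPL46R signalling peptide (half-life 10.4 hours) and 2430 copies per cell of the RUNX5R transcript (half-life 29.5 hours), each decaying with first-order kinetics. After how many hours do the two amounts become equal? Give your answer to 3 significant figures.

30.2 hours

Set 8940·(1/2)^(t/10.4) = 2430·(1/2)^(t/29.5).
Taking log₂: log₂(8940/2430) = t·(1/10.4 − 1/29.5).
log₂(3.679) = 1.8793; 1/10.4 − 1/29.5 = 0.062256.
t = 1.8793 / 0.062256 ≈ 30.187 hours.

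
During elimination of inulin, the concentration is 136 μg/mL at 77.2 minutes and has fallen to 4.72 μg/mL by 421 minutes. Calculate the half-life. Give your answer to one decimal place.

Over Δt = 421 − 77.2 = 343.8 minutes, the level fell by a factor of 136/4.72 ≈ 28.814.
n = log₂(28.814) ≈ 4.8487 half-lives, so t½ = 343.8/4.8487 ≈ 70.906 minutes.

70.9 minutes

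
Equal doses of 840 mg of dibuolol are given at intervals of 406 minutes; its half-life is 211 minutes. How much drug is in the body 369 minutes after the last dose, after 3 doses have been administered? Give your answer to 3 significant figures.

333 mg

The 3 doses were given 1181, 775, 369 minutes ago.
Total = 840·(1/2)^(1181/211) + 840·(1/2)^(775/211) + 840·(1/2)^(369/211)
      = 17.353 + 65.857 + 249.94 ≈ 333.15 mg.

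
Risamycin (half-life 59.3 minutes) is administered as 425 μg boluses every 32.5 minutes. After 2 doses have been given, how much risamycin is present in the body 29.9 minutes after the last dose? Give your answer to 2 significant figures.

The 2 doses were given 62.4, 29.9 minutes ago.
Total = 425·(1/2)^(62.4/59.3) + 425·(1/2)^(29.9/59.3)
      = 204.94 + 299.64 ≈ 504.58 μg.

500 μg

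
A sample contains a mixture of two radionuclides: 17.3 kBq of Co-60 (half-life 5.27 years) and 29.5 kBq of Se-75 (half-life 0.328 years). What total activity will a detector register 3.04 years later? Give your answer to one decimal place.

11.6 kBq

Co-60: 17.3 × (1/2)^(3.04/5.27) = 17.3 × (1/2)^0.57685 ≈ 11.598 kBq.
Se-75: 29.5 × (1/2)^(3.04/0.328) = 29.5 × (1/2)^9.2683 ≈ 0.04784 kBq.
Total = 11.598 + 0.04784 ≈ 11.646 kBq.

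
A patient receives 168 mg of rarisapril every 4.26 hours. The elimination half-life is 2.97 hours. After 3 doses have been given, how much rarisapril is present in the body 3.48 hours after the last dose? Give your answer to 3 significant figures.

The 3 doses were given 12, 7.74, 3.48 hours ago.
Total = 168·(1/2)^(12/2.97) + 168·(1/2)^(7.74/2.97) + 168·(1/2)^(3.48/2.97)
      = 10.21 + 27.594 + 74.574 ≈ 112.38 mg.

112 mg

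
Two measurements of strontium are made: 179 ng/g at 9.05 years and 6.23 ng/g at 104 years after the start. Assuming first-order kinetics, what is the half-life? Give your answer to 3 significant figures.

Over Δt = 104 − 9.05 = 94.95 years, the level fell by a factor of 179/6.23 ≈ 28.732.
n = log₂(28.732) ≈ 4.8446 half-lives, so t½ = 94.95/4.8446 ≈ 19.599 years.

19.6 years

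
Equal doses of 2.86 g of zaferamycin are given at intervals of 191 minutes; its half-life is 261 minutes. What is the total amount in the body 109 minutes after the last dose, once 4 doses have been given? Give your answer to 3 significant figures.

The 4 doses were given 682, 491, 300, 109 minutes ago.
Total = 2.86·(1/2)^(682/261) + 2.86·(1/2)^(491/261) + 2.86·(1/2)^(300/261) + 2.86·(1/2)^(109/261)
      = 0.46748 + 0.77636 + 1.2893 + 2.1412 ≈ 4.6743 g.

4.67 g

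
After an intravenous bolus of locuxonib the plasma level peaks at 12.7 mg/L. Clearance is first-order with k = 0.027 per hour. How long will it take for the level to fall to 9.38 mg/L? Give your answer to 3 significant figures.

t½ = ln 2 / k = 0.69315 / 0.027 ≈ 25.672 hours.
Fraction remaining = 9.38/12.7 ≈ 0.73858.
n = log₂(12.7/9.38) = ln(1.3539)/ln 2 ≈ 0.43717 half-lives.
t = n × t½ = 0.43717 × 25.672 ≈ 11.223 hours.

11.2 hours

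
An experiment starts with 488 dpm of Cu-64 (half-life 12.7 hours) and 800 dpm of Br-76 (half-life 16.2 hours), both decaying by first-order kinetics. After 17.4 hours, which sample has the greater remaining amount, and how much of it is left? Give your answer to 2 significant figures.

Br-76, 380 dpm

Cu-64: 488 × (1/2)^1.3701 ≈ 188.79 dpm.
Br-76: 800 × (1/2)^1.0741 ≈ 379.98 dpm.
Br-76 has more remaining, at ≈ 379.98 dpm.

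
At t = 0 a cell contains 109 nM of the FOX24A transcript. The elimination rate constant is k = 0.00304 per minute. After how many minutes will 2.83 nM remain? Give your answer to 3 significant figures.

1200 minutes

t½ = ln 2 / k = 0.69315 / 0.00304 ≈ 228.01 minutes.
Fraction remaining = 2.83/109 ≈ 0.025963.
n = log₂(109/2.83) = ln(38.516)/ln 2 ≈ 5.2674 half-lives.
t = n × t½ = 5.2674 × 228.01 ≈ 1201 minutes.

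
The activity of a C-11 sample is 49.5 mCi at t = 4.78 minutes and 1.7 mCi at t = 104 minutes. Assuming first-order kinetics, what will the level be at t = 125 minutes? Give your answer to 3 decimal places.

0.833 mCi

Over Δt = 104 − 4.78 = 99.22 minutes, the level fell by a factor of 49.5/1.7 ≈ 29.118.
n = log₂(29.118) ≈ 4.8638 half-lives, so t½ = 99.22/4.8638 ≈ 20.4 minutes.
From t = 104 to t = 125: 1.7 × (1/2)^((125−104)/20.4) ≈ 0.83283 mCi.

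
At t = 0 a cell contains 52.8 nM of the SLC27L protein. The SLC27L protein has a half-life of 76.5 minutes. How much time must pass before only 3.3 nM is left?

3.3/52.8 = 1/16, so 4 half-lives have elapsed.
t = 4 × 76.5 = 306 minutes.

306 minutes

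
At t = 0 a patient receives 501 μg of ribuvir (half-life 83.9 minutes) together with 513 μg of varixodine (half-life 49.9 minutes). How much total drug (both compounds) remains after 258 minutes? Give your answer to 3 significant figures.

ribuvir: 501 × (1/2)^(258/83.9) = 501 × (1/2)^3.0751 ≈ 59.449 μg.
varixodine: 513 × (1/2)^(258/49.9) = 513 × (1/2)^5.1703 ≈ 14.246 μg.
Total = 59.449 + 14.246 ≈ 73.695 μg.

73.7 μg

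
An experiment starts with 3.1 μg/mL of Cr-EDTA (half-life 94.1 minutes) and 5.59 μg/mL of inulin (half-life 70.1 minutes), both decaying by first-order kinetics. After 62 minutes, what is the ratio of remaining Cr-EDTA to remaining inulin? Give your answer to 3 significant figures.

0.648

Cr-EDTA: 3.1 × (1/2)^(62/94.1) = 3.1 × (1/2)^0.65887 ≈ 1.9635 μg/mL.
inulin: 5.59 × (1/2)^(62/70.1) = 5.59 × (1/2)^0.88445 ≈ 3.0281 μg/mL.
Ratio ≈ 1.9635 / 3.0281 ≈ 0.64842.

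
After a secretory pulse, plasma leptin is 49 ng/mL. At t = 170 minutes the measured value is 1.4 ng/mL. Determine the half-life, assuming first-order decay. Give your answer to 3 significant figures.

A/A₀ = 1.4/49 ≈ 0.028571.
n = log₂(35) ≈ 5.1293 half-lives elapsed in 170 minutes.
t½ = 170/5.1293 ≈ 33.143 minutes.

33.1 minutes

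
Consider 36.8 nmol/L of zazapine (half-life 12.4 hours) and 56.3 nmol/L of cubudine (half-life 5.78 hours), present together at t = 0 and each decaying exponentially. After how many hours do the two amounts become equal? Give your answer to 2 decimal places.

Set 36.8·(1/2)^(t/12.4) = 56.3·(1/2)^(t/5.78).
Taking log₂: log₂(36.8/56.3) = t·(1/12.4 − 1/5.78).
log₂(0.65364) = -0.61343; 1/12.4 − 1/5.78 = -0.092365.
t = -0.61343 / -0.092365 ≈ 6.6413 hours.

6.64 hours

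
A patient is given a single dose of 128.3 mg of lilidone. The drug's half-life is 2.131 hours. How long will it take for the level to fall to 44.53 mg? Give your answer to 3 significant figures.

Fraction remaining = 44.53/128.3 ≈ 0.34708.
n = log₂(128.3/44.53) = ln(2.8812)/ln 2 ≈ 1.5267 half-lives.
t = n × t½ = 1.5267 × 2.131 ≈ 3.2533 hours.

3.25 hours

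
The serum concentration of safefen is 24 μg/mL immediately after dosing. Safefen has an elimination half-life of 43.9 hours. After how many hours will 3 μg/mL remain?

131.7 hours

3/24 = 1/8, so 3 half-lives have elapsed.
t = 3 × 43.9 = 131.7 hours.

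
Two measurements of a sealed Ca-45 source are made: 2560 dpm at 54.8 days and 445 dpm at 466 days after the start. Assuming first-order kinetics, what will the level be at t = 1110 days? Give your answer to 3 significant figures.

Over Δt = 466 − 54.8 = 411.2 days, the level fell by a factor of 2560/445 ≈ 5.7528.
n = log₂(5.7528) ≈ 2.5243 half-lives, so t½ = 411.2/2.5243 ≈ 162.9 days.
From t = 466 to t = 1110: 445 × (1/2)^((1110−466)/162.9) ≈ 28.726 dpm.

28.7 dpm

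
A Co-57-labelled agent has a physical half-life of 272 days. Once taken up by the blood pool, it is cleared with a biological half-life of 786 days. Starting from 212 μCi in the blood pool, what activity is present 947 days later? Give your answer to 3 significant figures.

1/t_eff = 1/t_phys + 1/t_biol = 1/272 + 1/786 = 0.0049487 per day.
t_eff = 272 × 786 / (272 + 786) ≈ 202.07 days.
Remaining = 212 × (1/2)^(947/202.07) = 212 × (1/2)^4.6865 ≈ 8.2333 μCi.

8.23 μCi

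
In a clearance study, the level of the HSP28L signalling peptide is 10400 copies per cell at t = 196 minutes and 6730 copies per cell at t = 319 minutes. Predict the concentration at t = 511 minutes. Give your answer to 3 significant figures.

Over Δt = 319 − 196 = 123 minutes, the level fell by a factor of 10400/6730 ≈ 1.5453.
n = log₂(1.5453) ≈ 0.62791 half-lives, so t½ = 123/0.62791 ≈ 195.89 minutes.
From t = 319 to t = 511: 6730 × (1/2)^((511−319)/195.89) ≈ 3411.6 copies per cell.

3410 copies per cell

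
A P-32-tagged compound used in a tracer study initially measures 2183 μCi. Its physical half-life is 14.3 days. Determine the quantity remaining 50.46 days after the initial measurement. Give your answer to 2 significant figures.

Number of half-lives: n = 50.46/14.3 ≈ 3.5287.
Remaining = 2183 × (1/2)^3.5287 = 2183 × 0.086649 ≈ 189.15 μCi.

190 μCi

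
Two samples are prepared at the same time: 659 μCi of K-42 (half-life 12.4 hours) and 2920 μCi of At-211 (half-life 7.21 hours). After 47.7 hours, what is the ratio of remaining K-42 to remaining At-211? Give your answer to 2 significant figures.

1.5

K-42: 659 × (1/2)^(47.7/12.4) = 659 × (1/2)^3.8468 ≈ 45.803 μCi.
At-211: 2920 × (1/2)^(47.7/7.21) = 2920 × (1/2)^6.6158 ≈ 29.773 μCi.
Ratio ≈ 45.803 / 29.773 ≈ 1.5384.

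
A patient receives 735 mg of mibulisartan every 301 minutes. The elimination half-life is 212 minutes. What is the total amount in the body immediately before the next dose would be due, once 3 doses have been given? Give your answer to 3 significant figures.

The 3 doses were given 903, 602, 301 minutes ago.
Total = 735·(1/2)^(903/212) + 735·(1/2)^(602/212) + 735·(1/2)^(301/212)
      = 38.377 + 102.68 + 274.71 ≈ 415.77 mg.

416 mg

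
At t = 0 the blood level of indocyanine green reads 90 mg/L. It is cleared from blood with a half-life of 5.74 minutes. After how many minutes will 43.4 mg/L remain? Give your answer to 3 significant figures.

6.04 minutes

Fraction remaining = 43.4/90 ≈ 0.48222.
n = log₂(90/43.4) = ln(2.0737)/ln 2 ≈ 1.0522 half-lives.
t = n × t½ = 1.0522 × 5.74 ≈ 6.0398 minutes.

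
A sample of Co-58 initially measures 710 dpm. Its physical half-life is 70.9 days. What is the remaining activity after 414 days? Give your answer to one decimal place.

Number of half-lives: n = 414/70.9 ≈ 5.8392.
Remaining = 710 × (1/2)^5.8392 = 710 × 0.017467 ≈ 12.402 dpm.

12.4 dpm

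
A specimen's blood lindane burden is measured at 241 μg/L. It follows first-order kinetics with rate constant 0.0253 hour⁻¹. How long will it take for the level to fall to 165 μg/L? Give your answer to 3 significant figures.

t½ = ln 2 / k = 0.69315 / 0.0253 ≈ 27.397 hours.
Fraction remaining = 165/241 ≈ 0.68465.
n = log₂(241/165) = ln(1.4606)/ln 2 ≈ 0.54657 half-lives.
t = n × t½ = 0.54657 × 27.397 ≈ 14.974 hours.

15.0 hours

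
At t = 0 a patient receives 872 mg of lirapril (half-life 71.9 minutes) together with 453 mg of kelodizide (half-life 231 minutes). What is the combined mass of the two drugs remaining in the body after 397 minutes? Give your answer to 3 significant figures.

lirapril: 872 × (1/2)^(397/71.9) = 872 × (1/2)^5.5216 ≈ 18.983 mg.
kelodizide: 453 × (1/2)^(397/231) = 453 × (1/2)^1.7186 ≈ 137.64 mg.
Total = 18.983 + 137.64 ≈ 156.62 mg.

157 mg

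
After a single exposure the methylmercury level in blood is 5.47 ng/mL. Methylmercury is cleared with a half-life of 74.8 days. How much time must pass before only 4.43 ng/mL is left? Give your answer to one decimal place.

Fraction remaining = 4.43/5.47 ≈ 0.80987.
n = log₂(5.47/4.43) = ln(1.2348)/ln 2 ≈ 0.30423 half-lives.
t = n × t½ = 0.30423 × 74.8 ≈ 22.757 days.

22.8 days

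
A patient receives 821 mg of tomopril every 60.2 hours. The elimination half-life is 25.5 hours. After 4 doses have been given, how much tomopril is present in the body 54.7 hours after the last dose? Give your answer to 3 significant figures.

230 mg

The 4 doses were given 235.3, 175.1, 114.9, 54.7 hours ago.
Total = 821·(1/2)^(235.3/25.5) + 821·(1/2)^(175.1/25.5) + 821·(1/2)^(114.9/25.5) + 821·(1/2)^(54.7/25.5)
      = 1.3696 + 7.0351 + 36.136 + 185.61 ≈ 230.15 mg.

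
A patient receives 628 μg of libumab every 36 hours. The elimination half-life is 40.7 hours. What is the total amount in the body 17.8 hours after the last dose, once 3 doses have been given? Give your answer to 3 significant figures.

851 μg

The 3 doses were given 89.8, 53.8, 17.8 hours ago.
Total = 628·(1/2)^(89.8/40.7) + 628·(1/2)^(53.8/40.7) + 628·(1/2)^(17.8/40.7)
      = 136.07 + 251.21 + 463.77 ≈ 851.06 μg.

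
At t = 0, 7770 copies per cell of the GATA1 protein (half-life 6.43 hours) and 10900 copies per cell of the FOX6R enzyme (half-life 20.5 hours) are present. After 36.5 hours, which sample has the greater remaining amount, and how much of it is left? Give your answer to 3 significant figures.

GATA1 protein: 7770 × (1/2)^5.6765 ≈ 151.92 copies per cell.
FOX6R enzyme: 10900 × (1/2)^1.7805 ≈ 3172.8 copies per cell.
FOX6R enzyme has more remaining, at ≈ 3172.8 copies per cell.

FOX6R enzyme, 3170 copies per cell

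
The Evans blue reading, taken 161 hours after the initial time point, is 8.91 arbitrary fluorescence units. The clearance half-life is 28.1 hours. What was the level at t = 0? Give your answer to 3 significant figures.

473 arbitrary fluorescence units

Number of half-lives elapsed: n = 161/28.1 ≈ 5.7295.
A₀ = A × 2^n = 8.91 × 2^5.7295 = 8.91 × 53.059 ≈ 472.76 arbitrary fluorescence units.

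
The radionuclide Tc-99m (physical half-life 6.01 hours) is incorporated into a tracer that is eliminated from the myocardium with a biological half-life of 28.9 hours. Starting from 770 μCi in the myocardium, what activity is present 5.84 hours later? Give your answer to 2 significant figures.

1/t_eff = 1/t_phys + 1/t_biol = 1/6.01 + 1/28.9 = 0.20099 per hour.
t_eff = 6.01 × 28.9 / (6.01 + 28.9) ≈ 4.9753 hours.
Remaining = 770 × (1/2)^(5.84/4.9753) = 770 × (1/2)^1.1738 ≈ 341.31 μCi.

340 μCi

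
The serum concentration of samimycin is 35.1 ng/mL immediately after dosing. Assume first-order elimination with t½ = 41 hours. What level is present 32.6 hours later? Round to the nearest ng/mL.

20 ng/mL

Number of half-lives: n = 32.6/41 ≈ 0.79512.
Remaining = 35.1 × (1/2)^0.79512 = 35.1 × 0.57629 ≈ 20.228 ng/mL.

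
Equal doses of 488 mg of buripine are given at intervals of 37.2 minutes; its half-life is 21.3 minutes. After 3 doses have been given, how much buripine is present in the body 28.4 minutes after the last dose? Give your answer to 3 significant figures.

The 3 doses were given 102.8, 65.6, 28.4 minutes ago.
Total = 488·(1/2)^(102.8/21.3) + 488·(1/2)^(65.6/21.3) + 488·(1/2)^(28.4/21.3)
      = 17.201 + 57.717 + 193.66 ≈ 268.58 mg.

269 mg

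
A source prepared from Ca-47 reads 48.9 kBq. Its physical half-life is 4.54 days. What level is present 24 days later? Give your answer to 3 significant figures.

Number of half-lives: n = 24/4.54 ≈ 5.2863.
Remaining = 48.9 × (1/2)^5.2863 = 48.9 × 0.025624 ≈ 1.253 kBq.

1.25 kBq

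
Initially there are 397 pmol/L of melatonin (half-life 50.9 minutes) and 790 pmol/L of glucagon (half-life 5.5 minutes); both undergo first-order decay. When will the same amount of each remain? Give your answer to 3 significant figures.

Set 397·(1/2)^(t/50.9) = 790·(1/2)^(t/5.5).
Taking log₂: log₂(397/790) = t·(1/50.9 − 1/5.5).
log₂(0.50253) = -0.99271; 1/50.9 − 1/5.5 = -0.16217.
t = -0.99271 / -0.16217 ≈ 6.1214 minutes.

6.12 minutes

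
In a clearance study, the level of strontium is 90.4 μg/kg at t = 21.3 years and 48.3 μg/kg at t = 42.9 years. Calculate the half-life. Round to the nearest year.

24 years

Over Δt = 42.9 − 21.3 = 21.6 years, the level fell by a factor of 90.4/48.3 ≈ 1.8716.
n = log₂(1.8716) ≈ 0.9043 half-lives, so t½ = 21.6/0.9043 ≈ 23.886 years.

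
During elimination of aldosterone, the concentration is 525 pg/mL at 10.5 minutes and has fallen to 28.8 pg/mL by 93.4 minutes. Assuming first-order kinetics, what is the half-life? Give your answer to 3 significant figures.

Over Δt = 93.4 − 10.5 = 82.9 minutes, the level fell by a factor of 525/28.8 ≈ 18.229.
n = log₂(18.229) ≈ 4.1882 half-lives, so t½ = 82.9/4.1882 ≈ 19.794 minutes.

19.8 minutes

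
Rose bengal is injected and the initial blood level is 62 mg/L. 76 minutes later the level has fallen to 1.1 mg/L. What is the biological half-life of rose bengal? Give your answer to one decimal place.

A/A₀ = 1.1/62 ≈ 0.017742.
n = log₂(56.364) ≈ 5.8167 half-lives elapsed in 76 minutes.
t½ = 76/5.8167 ≈ 13.066 minutes.

13.1 minutes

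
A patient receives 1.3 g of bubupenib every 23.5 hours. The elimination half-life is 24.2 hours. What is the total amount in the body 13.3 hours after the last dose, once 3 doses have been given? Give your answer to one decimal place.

The 3 doses were given 60.3, 36.8, 13.3 hours ago.
Total = 1.3·(1/2)^(60.3/24.2) + 1.3·(1/2)^(36.8/24.2) + 1.3·(1/2)^(13.3/24.2)
      = 0.23113 + 0.45308 + 0.88818 ≈ 1.5724 g.

1.6 g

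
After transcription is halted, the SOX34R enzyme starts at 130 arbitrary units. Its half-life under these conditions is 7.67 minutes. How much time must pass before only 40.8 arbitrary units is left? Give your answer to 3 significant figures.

12.8 minutes

Fraction remaining = 40.8/130 ≈ 0.31385.
n = log₂(130/40.8) = ln(3.1863)/ln 2 ≈ 1.6719 half-lives.
t = n × t½ = 1.6719 × 7.67 ≈ 12.823 minutes.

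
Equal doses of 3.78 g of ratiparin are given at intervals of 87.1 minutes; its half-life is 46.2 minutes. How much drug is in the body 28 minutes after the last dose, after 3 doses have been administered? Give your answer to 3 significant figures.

3.34 g

The 3 doses were given 202.2, 115.1, 28 minutes ago.
Total = 3.78·(1/2)^(202.2/46.2) + 3.78·(1/2)^(115.1/46.2) + 3.78·(1/2)^(28/46.2)
      = 0.18197 + 0.67224 + 2.4834 ≈ 3.3376 g.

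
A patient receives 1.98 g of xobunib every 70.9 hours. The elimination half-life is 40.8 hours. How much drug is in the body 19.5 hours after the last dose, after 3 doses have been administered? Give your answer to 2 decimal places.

The 3 doses were given 161.3, 90.4, 19.5 hours ago.
Total = 1.98·(1/2)^(161.3/40.8) + 1.98·(1/2)^(90.4/40.8) + 1.98·(1/2)^(19.5/40.8)
      = 0.12781 + 0.42626 + 1.4216 ≈ 1.9757 g.

1.98 g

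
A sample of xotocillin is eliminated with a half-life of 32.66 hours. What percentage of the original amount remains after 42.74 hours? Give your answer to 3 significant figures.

n = 42.74/32.66 ≈ 1.3086 half-lives.
Fraction remaining = (1/2)^1.3086 ≈ 0.4037, i.e. 40.37%.

40.4%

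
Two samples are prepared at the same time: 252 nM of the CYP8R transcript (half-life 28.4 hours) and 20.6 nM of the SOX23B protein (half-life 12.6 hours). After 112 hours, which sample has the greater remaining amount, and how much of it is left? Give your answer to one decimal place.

CYP8R transcript, 16.4 nM

CYP8R transcript: 252 × (1/2)^3.9437 ≈ 16.377 nM.
SOX23B protein: 20.6 × (1/2)^8.8889 ≈ 0.043456 nM.
CYP8R transcript has more remaining, at ≈ 16.377 nM.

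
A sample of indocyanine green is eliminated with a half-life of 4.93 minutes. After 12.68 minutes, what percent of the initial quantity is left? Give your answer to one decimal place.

n = 12.68/4.93 ≈ 2.572 half-lives.
Fraction remaining = (1/2)^2.572 ≈ 0.16817, i.e. 16.817%.

16.8%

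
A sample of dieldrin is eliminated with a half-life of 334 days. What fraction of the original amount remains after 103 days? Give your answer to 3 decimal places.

n = 103/334 ≈ 0.30838 half-lives.
Fraction remaining = (1/2)^0.30838 ≈ 0.80755.

0.808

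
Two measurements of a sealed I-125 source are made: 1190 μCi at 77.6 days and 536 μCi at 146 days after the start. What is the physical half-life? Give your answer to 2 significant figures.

Over Δt = 146 − 77.6 = 68.4 days, the level fell by a factor of 1190/536 ≈ 2.2201.
n = log₂(2.2201) ≈ 1.1507 half-lives, so t½ = 68.4/1.1507 ≈ 59.444 days.

59 days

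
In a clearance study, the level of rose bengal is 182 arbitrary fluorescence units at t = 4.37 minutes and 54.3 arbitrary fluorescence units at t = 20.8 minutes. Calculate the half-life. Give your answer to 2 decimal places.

9.42 minutes

Over Δt = 20.8 − 4.37 = 16.43 minutes, the level fell by a factor of 182/54.3 ≈ 3.3517.
n = log₂(3.3517) ≈ 1.7449 half-lives, so t½ = 16.43/1.7449 ≈ 9.4159 minutes.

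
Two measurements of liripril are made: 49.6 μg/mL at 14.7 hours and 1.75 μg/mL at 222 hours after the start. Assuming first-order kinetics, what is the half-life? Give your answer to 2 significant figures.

Over Δt = 222 − 14.7 = 207.3 hours, the level fell by a factor of 49.6/1.75 ≈ 28.343.
n = log₂(28.343) ≈ 4.8249 half-lives, so t½ = 207.3/4.8249 ≈ 42.965 hours.

43 hours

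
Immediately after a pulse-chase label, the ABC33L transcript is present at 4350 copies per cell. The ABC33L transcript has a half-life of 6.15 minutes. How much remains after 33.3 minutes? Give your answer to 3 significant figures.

102 copies per cell

Number of half-lives: n = 33.3/6.15 ≈ 5.4146.
Remaining = 4350 × (1/2)^5.4146 = 4350 × 0.023444 ≈ 101.98 copies per cell.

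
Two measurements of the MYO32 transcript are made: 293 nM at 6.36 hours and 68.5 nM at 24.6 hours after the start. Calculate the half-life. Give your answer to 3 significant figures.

8.70 hours

Over Δt = 24.6 − 6.36 = 18.24 hours, the level fell by a factor of 293/68.5 ≈ 4.2774.
n = log₂(4.2774) ≈ 2.0967 half-lives, so t½ = 18.24/2.0967 ≈ 8.6993 hours.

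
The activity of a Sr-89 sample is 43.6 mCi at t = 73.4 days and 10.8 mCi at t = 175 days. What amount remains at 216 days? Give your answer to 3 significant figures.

Over Δt = 175 − 73.4 = 101.6 days, the level fell by a factor of 43.6/10.8 ≈ 4.037.
n = log₂(4.037) ≈ 2.0133 half-lives, so t½ = 101.6/2.0133 ≈ 50.464 days.
From t = 175 to t = 216: 10.8 × (1/2)^((216−175)/50.464) ≈ 6.1497 mCi.

6.15 mCi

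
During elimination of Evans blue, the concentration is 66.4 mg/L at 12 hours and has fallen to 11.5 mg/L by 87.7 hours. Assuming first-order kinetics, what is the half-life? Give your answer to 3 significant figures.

Over Δt = 87.7 − 12 = 75.7 hours, the level fell by a factor of 66.4/11.5 ≈ 5.7739.
n = log₂(5.7739) ≈ 2.5295 half-lives, so t½ = 75.7/2.5295 ≈ 29.926 hours.

29.9 hours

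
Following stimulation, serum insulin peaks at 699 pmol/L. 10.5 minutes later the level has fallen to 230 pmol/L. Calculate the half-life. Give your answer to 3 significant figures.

6.55 minutes

A/A₀ = 230/699 ≈ 0.32904.
n = log₂(3.0391) ≈ 1.6037 half-lives elapsed in 10.5 minutes.
t½ = 10.5/1.6037 ≈ 6.5475 minutes.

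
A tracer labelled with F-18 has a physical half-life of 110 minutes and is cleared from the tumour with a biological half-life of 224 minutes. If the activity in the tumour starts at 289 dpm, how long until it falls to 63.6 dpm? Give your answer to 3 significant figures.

161 minutes

1/t_eff = 1/t_phys + 1/t_biol = 1/110 + 1/224 = 0.013555 per minute.
t_eff = 110 × 224 / (110 + 224) ≈ 73.772 minutes.
n = log₂(289/63.6) ≈ 2.184; t = 2.184 × 73.772 ≈ 161.12 minutes.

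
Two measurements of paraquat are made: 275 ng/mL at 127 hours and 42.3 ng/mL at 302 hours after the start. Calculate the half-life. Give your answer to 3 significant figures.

64.8 hours

Over Δt = 302 − 127 = 175 hours, the level fell by a factor of 275/42.3 ≈ 6.5012.
n = log₂(6.5012) ≈ 2.7007 half-lives, so t½ = 175/2.7007 ≈ 64.798 hours.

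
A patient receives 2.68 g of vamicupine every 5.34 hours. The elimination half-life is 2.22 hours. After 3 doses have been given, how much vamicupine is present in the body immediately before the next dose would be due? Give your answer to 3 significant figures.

The 3 doses were given 16.02, 10.68, 5.34 hours ago.
Total = 2.68·(1/2)^(16.02/2.22) + 2.68·(1/2)^(10.68/2.22) + 2.68·(1/2)^(5.34/2.22)
      = 0.018023 + 0.095485 + 0.50587 ≈ 0.61937 g.

0.619 g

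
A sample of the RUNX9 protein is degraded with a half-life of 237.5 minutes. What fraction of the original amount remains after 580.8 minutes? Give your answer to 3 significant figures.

n = 580.8/237.5 ≈ 2.4455 half-lives.
Fraction remaining = (1/2)^2.4455 ≈ 0.18359.

0.184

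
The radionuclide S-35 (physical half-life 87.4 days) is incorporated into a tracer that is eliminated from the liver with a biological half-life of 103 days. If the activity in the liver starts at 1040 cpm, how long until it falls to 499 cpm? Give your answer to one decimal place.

50.1 days

1/t_eff = 1/t_phys + 1/t_biol = 1/87.4 + 1/103 = 0.02115 per day.
t_eff = 87.4 × 103 / (87.4 + 103) ≈ 47.28 days.
n = log₂(1040/499) ≈ 1.0595; t = 1.0595 × 47.28 ≈ 50.092 days.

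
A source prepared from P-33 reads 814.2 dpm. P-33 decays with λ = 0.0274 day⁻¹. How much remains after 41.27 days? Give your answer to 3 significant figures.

263 dpm

t½ = ln 2 / λ = 0.69315 / 0.0274 ≈ 25.297 days.
Number of half-lives: n = 41.27/25.297 ≈ 1.6314.
Remaining = 814.2 × (1/2)^1.6314 = 814.2 × 0.32278 ≈ 262.8 dpm.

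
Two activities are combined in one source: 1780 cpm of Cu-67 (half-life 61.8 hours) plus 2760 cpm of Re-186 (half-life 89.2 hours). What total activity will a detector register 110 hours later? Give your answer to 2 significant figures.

1700 cpm

Cu-67: 1780 × (1/2)^(110/61.8) = 1780 × (1/2)^1.7799 ≈ 518.33 cpm.
Re-186: 2760 × (1/2)^(110/89.2) = 2760 × (1/2)^1.2332 ≈ 1174 cpm.
Total = 518.33 + 1174 ≈ 1692.4 cpm.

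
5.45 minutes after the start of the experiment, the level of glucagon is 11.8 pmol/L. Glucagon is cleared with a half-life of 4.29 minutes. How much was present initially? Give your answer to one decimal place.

28.5 pmol/L

Number of half-lives elapsed: n = 5.45/4.29 ≈ 1.2704.
A₀ = A × 2^n = 11.8 × 2^1.2704 = 11.8 × 2.4123 ≈ 28.465 pmol/L.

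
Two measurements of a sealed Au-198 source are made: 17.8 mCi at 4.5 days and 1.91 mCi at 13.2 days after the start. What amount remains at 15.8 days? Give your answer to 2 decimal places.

Over Δt = 13.2 − 4.5 = 8.7 days, the level fell by a factor of 17.8/1.91 ≈ 9.3194.
n = log₂(9.3194) ≈ 3.2202 half-lives, so t½ = 8.7/3.2202 ≈ 2.7017 days.
From t = 13.2 to t = 15.8: 1.91 × (1/2)^((15.8−13.2)/2.7017) ≈ 0.98024 mCi.

0.98 mCi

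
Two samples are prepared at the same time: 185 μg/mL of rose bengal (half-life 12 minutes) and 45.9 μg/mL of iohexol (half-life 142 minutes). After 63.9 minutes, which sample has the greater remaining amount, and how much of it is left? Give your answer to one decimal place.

rose bengal: 185 × (1/2)^5.325 ≈ 4.6152 μg/mL.
iohexol: 45.9 × (1/2)^0.45 ≈ 33.601 μg/mL.
Iohexol has more remaining, at ≈ 33.601 μg/mL.

iohexol, 33.6 μg/mL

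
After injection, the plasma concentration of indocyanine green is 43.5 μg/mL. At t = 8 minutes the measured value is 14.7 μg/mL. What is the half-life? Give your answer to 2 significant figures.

A/A₀ = 14.7/43.5 ≈ 0.33793.
n = log₂(2.9592) ≈ 1.5652 half-lives elapsed in 8 minutes.
t½ = 8/1.5652 ≈ 5.1112 minutes.

5.1 minutes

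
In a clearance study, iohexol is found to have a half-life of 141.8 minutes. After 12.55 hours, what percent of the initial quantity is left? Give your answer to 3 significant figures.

2.52%

12.55 hours = 753 minutes.
n = 753/141.8 ≈ 5.3103 half-lives.
Fraction remaining = (1/2)^5.3103 ≈ 0.025202, i.e. 2.5202%.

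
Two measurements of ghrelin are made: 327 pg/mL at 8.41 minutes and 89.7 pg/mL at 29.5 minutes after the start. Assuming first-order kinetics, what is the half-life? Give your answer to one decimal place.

11.3 minutes

Over Δt = 29.5 − 8.41 = 21.09 minutes, the level fell by a factor of 327/89.7 ≈ 3.6455.
n = log₂(3.6455) ≈ 1.8661 half-lives, so t½ = 21.09/1.8661 ≈ 11.302 minutes.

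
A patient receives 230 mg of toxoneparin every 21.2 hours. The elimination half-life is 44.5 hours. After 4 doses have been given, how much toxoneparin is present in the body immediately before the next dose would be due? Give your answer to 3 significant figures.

431 mg

The 4 doses were given 84.8, 63.6, 42.4, 21.2 hours ago.
Total = 230·(1/2)^(84.8/44.5) + 230·(1/2)^(63.6/44.5) + 230·(1/2)^(42.4/44.5) + 230·(1/2)^(21.2/44.5)
      = 61.387 + 85.407 + 118.82 + 165.32 ≈ 430.93 mg.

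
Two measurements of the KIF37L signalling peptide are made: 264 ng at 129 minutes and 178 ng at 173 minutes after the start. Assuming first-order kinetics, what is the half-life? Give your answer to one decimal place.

77.4 minutes

Over Δt = 173 − 129 = 44 minutes, the level fell by a factor of 264/178 ≈ 1.4831.
n = log₂(1.4831) ≈ 0.56866 half-lives, so t½ = 44/0.56866 ≈ 77.375 minutes.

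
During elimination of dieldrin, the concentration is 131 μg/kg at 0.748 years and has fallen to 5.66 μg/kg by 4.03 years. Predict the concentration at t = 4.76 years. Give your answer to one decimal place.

Over Δt = 4.03 − 0.748 = 3.282 years, the level fell by a factor of 131/5.66 ≈ 23.145.
n = log₂(23.145) ≈ 4.5326 half-lives, so t½ = 3.282/4.5326 ≈ 0.72408 years.
From t = 4.03 to t = 4.76: 5.66 × (1/2)^((4.76−4.03)/0.72408) ≈ 2.814 μg/kg.

2.8 μg/kg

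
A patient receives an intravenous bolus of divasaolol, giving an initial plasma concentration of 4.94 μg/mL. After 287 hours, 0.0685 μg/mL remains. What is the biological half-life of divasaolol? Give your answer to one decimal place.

A/A₀ = 0.0685/4.94 ≈ 0.013866.
n = log₂(72.117) ≈ 6.1723 half-lives elapsed in 287 hours.
t½ = 287/6.1723 ≈ 46.498 hours.

46.5 hours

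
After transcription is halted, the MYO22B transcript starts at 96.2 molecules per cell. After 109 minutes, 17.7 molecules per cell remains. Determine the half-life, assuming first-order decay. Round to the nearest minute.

45 minutes

A/A₀ = 17.7/96.2 ≈ 0.18399.
n = log₂(5.435) ≈ 2.4423 half-lives elapsed in 109 minutes.
t½ = 109/2.4423 ≈ 44.63 minutes.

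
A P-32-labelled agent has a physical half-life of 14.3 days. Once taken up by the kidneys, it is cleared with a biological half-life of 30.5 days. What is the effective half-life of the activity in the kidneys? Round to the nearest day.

1/t_eff = 1/t_phys + 1/t_biol = 1/14.3 + 1/30.5 = 0.10272 per day.
t_eff = 14.3 × 30.5 / (14.3 + 30.5) ≈ 9.7355 days.

10 days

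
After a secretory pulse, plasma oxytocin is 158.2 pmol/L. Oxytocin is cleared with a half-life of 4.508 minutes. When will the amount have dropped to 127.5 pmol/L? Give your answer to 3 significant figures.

Fraction remaining = 127.5/158.2 ≈ 0.80594.
n = log₂(158.2/127.5) = ln(1.2408)/ln 2 ≈ 0.31125 half-lives.
t = n × t½ = 0.31125 × 4.508 ≈ 1.4031 minutes.

1.40 minutes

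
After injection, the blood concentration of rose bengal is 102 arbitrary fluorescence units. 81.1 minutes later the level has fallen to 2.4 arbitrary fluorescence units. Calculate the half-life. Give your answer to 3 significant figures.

15.0 minutes

A/A₀ = 2.4/102 ≈ 0.023529.
n = log₂(42.5) ≈ 5.4094 half-lives elapsed in 81.1 minutes.
t½ = 81.1/5.4094 ≈ 14.992 minutes.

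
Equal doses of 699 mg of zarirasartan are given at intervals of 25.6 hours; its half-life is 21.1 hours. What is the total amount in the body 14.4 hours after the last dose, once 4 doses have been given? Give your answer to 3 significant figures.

739 mg

The 4 doses were given 91.2, 65.6, 40, 14.4 hours ago.
Total = 699·(1/2)^(91.2/21.1) + 699·(1/2)^(65.6/21.1) + 699·(1/2)^(40/21.1) + 699·(1/2)^(14.4/21.1)
      = 34.942 + 81.017 + 187.85 + 435.55 ≈ 739.35 mg.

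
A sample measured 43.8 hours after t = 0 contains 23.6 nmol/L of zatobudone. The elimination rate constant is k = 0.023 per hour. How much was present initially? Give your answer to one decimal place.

t½ = ln 2 / k = 0.69315 / 0.023 ≈ 30.137 hours.
Number of half-lives elapsed: n = 43.8/30.137 ≈ 1.4534.
A₀ = A × 2^n = 23.6 × 2^1.4534 = 23.6 × 2.7385 ≈ 64.628 nmol/L.

64.6 nmol/L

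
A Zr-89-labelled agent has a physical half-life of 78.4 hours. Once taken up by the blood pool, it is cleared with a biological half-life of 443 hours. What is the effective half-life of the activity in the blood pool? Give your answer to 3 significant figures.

1/t_eff = 1/t_phys + 1/t_biol = 1/78.4 + 1/443 = 0.015012 per hour.
t_eff = 78.4 × 443 / (78.4 + 443) ≈ 66.611 hours.

66.6 hours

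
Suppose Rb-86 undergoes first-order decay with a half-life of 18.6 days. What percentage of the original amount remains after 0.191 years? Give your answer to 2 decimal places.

0.191 years = 69.715 days.
n = 69.715/18.6 ≈ 3.7481 half-lives.
Fraction remaining = (1/2)^3.7481 ≈ 0.074422, i.e. 7.4422%.

7.44%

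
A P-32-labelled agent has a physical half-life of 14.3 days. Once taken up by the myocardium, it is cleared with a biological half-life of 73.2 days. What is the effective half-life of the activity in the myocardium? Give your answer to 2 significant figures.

1/t_eff = 1/t_phys + 1/t_biol = 1/14.3 + 1/73.2 = 0.083591 per day.
t_eff = 14.3 × 73.2 / (14.3 + 73.2) ≈ 11.963 days.

12 days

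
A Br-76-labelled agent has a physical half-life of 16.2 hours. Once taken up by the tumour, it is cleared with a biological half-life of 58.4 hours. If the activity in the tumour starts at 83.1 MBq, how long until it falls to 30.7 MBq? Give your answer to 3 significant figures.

18.2 hours

1/t_eff = 1/t_phys + 1/t_biol = 1/16.2 + 1/58.4 = 0.078852 per hour.
t_eff = 16.2 × 58.4 / (16.2 + 58.4) ≈ 12.682 hours.
n = log₂(83.1/30.7) ≈ 1.4366; t = 1.4366 × 12.682 ≈ 18.219 hours.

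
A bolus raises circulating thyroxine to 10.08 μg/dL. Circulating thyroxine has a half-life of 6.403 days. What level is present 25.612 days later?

0.63 μg/dL

Elapsed time is 4 half-lives (25.612/6.403).
Each half-life halves the amount: 10.08 × (1/2)^4 = 10.08/16 = 0.63 μg/dL.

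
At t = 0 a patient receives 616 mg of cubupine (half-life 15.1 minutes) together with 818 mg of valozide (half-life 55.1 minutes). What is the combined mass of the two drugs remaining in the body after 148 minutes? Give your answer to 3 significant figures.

cubupine: 616 × (1/2)^(148/15.1) = 616 × (1/2)^9.8013 ≈ 0.69038 mg.
valozide: 818 × (1/2)^(148/55.1) = 818 × (1/2)^2.686 ≈ 127.11 mg.
Total = 0.69038 + 127.11 ≈ 127.8 mg.

128 mg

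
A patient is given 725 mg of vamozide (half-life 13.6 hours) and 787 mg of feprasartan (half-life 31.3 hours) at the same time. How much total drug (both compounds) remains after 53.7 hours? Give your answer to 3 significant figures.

vamozide: 725 × (1/2)^(53.7/13.6) = 725 × (1/2)^3.9485 ≈ 46.958 mg.
feprasartan: 787 × (1/2)^(53.7/31.3) = 787 × (1/2)^1.7157 ≈ 239.61 mg.
Total = 46.958 + 239.61 ≈ 286.57 mg.

287 mg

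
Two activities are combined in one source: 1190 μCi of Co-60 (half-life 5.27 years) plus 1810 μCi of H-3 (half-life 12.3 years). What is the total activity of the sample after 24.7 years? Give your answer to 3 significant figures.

496 μCi

Co-60: 1190 × (1/2)^(24.7/5.27) = 1190 × (1/2)^4.6869 ≈ 46.201 μCi.
H-3: 1810 × (1/2)^(24.7/12.3) = 1810 × (1/2)^2.0081 ≈ 449.96 μCi.
Total = 46.201 + 449.96 ≈ 496.16 μCi.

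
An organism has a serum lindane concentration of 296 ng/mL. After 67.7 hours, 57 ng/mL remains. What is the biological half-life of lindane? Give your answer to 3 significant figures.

A/A₀ = 57/296 ≈ 0.19257.
n = log₂(5.193) ≈ 2.3766 half-lives elapsed in 67.7 hours.
t½ = 67.7/2.3766 ≈ 28.487 hours.

28.5 hours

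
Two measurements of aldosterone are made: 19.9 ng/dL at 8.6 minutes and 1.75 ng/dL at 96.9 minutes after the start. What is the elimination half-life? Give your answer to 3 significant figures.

Over Δt = 96.9 − 8.6 = 88.3 minutes, the level fell by a factor of 19.9/1.75 ≈ 11.371.
n = log₂(11.371) ≈ 3.5073 half-lives, so t½ = 88.3/3.5073 ≈ 25.176 minutes.

25.2 minutes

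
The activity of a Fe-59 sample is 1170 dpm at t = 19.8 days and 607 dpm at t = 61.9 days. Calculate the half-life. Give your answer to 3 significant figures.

Over Δt = 61.9 − 19.8 = 42.1 days, the level fell by a factor of 1170/607 ≈ 1.9275.
n = log₂(1.9275) ≈ 0.94674 half-lives, so t½ = 42.1/0.94674 ≈ 44.468 days.

44.5 days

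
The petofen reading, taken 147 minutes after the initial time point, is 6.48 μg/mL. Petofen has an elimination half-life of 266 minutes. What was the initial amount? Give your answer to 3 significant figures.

9.50 μg/mL

Number of half-lives elapsed: n = 147/266 ≈ 0.55263.
A₀ = A × 2^n = 6.48 × 2^0.55263 = 6.48 × 1.4668 ≈ 9.5046 μg/mL.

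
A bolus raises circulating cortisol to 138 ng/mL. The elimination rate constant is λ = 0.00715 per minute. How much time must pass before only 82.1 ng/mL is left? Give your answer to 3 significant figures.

t½ = ln 2 / λ = 0.69315 / 0.00715 ≈ 96.944 minutes.
Fraction remaining = 82.1/138 ≈ 0.59493.
n = log₂(138/82.1) = ln(1.6809)/ln 2 ≈ 0.74921 half-lives.
t = n × t½ = 0.74921 × 96.944 ≈ 72.632 minutes.

72.6 minutes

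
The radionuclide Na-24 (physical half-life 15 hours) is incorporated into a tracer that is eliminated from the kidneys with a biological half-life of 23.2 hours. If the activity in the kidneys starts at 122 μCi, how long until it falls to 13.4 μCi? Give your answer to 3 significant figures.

1/t_eff = 1/t_phys + 1/t_biol = 1/15 + 1/23.2 = 0.10977 per hour.
t_eff = 15 × 23.2 / (15 + 23.2) ≈ 9.1099 hours.
n = log₂(122/13.4) ≈ 3.1866; t = 3.1866 × 9.1099 ≈ 29.03 hours.

29.0 hours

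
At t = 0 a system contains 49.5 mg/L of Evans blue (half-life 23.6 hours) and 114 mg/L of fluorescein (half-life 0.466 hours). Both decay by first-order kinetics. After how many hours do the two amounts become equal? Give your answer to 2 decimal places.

0.57 hours

Set 49.5·(1/2)^(t/23.6) = 114·(1/2)^(t/0.466).
Taking log₂: log₂(49.5/114) = t·(1/23.6 − 1/0.466).
log₂(0.43421) = -1.2035; 1/23.6 − 1/0.466 = -2.1035.
t = -1.2035 / -2.1035 ≈ 0.57214 hours.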